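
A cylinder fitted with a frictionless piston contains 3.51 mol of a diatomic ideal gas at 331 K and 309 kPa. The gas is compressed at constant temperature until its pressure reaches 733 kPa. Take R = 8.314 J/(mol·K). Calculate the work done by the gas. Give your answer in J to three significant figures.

W ≈ -8340 J

Isothermal process: W = nRT ln(V₂/V₁) = nRT ln(P₁/P₂).
W = (3.51)(8.314)(331) × ln(309/733)
  = 9659 × ln(0.4216) = 9659 × -0.8638
W_by_gas = -8344 J.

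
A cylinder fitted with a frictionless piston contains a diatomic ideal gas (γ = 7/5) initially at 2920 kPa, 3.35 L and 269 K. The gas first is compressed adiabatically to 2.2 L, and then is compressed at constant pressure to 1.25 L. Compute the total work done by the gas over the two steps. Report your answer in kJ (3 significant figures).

W_total ≈ -9.48 kJ

Step 1 (adiabatic): W = (P₁V₁ − P₂V₂)/(γ−1) = (9782 − 11574)/0.4 = -4480 J.
After step 1: P = 5261 kPa, V = 2.2 L, T = 318.3 K.
Step 2 (isobaric): W = PΔV = (5261 kPa)(1.25 − 2.2 L) = -4998 J.
W_total = -4480 − 4998 = -9477 J.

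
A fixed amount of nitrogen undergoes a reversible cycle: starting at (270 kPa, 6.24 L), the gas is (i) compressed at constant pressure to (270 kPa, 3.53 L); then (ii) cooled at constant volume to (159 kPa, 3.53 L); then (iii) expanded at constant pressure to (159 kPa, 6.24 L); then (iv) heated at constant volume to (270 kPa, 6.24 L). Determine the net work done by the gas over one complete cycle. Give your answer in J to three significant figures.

W_net ≈ -301 J

Constant-volume legs do no work.
W(i) = (270)(3.53 − 6.24) = -731.7 J; W(iii) = (159)(6.24 − 3.53) = 430.9 J.
W_net = -731.7 + 430.9 = -300.8 J (the counter-clockwise enclosed area).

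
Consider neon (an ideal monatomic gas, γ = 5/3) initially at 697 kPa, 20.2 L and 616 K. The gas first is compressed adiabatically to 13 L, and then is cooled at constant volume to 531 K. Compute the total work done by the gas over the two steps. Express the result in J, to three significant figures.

Step 1 (adiabatic): W = (P₁V₁ − P₂V₂)/(γ−1) = (14079 − 18888)/0.667 = -7213 J.
Step 2 (isochoric): W = 0 (constant volume).
W_total = -7213 + 0 = -7213 J.

W_total ≈ -7210 J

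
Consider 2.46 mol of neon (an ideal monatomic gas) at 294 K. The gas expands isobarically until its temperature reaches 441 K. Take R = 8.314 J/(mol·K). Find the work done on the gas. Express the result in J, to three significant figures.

W ≈ -3010 J

Isobaric: W = P ΔV = nR ΔT.
W = (2.46)(8.314)(441 − 294) = 3007 J.
Work on gas = −W_by = -3007 J.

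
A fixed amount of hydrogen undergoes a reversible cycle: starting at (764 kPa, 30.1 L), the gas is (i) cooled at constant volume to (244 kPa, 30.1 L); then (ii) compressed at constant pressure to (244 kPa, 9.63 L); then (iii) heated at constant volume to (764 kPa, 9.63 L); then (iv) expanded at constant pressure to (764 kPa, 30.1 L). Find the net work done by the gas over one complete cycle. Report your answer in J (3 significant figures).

Constant-volume legs do no work.
W(ii) = (244)(9.63 − 30.1) = -4995 J; W(iv) = (764)(30.1 − 9.63) = 15639 J.
W_net = -4995 + 15639 = 10644 J (the clockwise enclosed area).

W_net ≈ 10600 J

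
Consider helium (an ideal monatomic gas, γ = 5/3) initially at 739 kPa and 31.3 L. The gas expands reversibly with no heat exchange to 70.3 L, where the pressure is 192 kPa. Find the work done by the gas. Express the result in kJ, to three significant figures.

Adiabatic: W = (P₁V₁ − P₂V₂)/(γ − 1) with γ = 5/3.
P₁V₁ = 23131 J, P₂V₂ = 13498 J.
W = (23131 − 13498) / 0.6667 = 14450 J.

W ≈ 14.4 kJ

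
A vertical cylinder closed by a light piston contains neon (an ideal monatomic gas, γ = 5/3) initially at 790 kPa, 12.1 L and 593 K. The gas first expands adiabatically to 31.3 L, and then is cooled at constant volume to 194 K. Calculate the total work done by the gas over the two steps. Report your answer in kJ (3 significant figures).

Step 1 (adiabatic): W = (P₁V₁ − P₂V₂)/(γ−1) = (9559 − 5073)/0.667 = 6729 J.
Step 2 (isochoric): W = 0 (constant volume).
W_total = 6729 + 0 = 6729 J.

W_total ≈ 6.73 kJ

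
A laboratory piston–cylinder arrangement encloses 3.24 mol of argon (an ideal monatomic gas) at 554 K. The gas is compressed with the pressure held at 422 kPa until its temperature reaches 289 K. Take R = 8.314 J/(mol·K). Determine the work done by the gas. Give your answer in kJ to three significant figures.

Isobaric: W = P ΔV = nR ΔT.
W = (3.24)(8.314)(289 − 554) = -7138 J.

W ≈ -7.14 kJ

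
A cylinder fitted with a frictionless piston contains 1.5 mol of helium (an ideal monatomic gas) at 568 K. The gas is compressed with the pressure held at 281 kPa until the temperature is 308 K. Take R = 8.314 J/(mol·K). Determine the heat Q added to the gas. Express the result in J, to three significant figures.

Q ≈ -8110 J

Isobaric: W = nRΔT = (1.5)(8.314)(-260) = -3242 J.
ΔU = nCᵥΔT with Cᵥ = 3R/2: ΔU = (1.5)(12.47)(-260) = -4864 J.
Q = ΔU + W = -4864 − 3242 = -8106 J.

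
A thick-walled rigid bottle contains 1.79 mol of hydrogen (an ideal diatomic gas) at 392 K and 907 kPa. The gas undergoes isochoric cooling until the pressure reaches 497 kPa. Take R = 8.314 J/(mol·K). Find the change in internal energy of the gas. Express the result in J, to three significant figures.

ΔU ≈ -6590 J

Constant volume ⇒ W = 0, so Q = ΔU = nCᵥΔT with Cᵥ = 5R/2 = 20.79 J/(mol·K).
At constant V, T₂/T₁ = P₂/P₁ ⇒ ΔT = T₁(P₂/P₁ − 1) = 392·(497/907 − 1) = -177.2 K.
ΔU = (1.79)(20.79)(-177.2) = -6593 J.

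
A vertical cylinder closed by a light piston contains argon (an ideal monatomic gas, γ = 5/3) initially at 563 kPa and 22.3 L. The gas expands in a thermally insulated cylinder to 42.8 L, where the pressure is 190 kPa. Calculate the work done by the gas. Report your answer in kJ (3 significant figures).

W ≈ 6.63 kJ

Adiabatic: W = (P₁V₁ − P₂V₂)/(γ − 1) with γ = 5/3.
P₁V₁ = 12555 J, P₂V₂ = 8132 J.
W = (12555 − 8132) / 0.6667 = 6634 J.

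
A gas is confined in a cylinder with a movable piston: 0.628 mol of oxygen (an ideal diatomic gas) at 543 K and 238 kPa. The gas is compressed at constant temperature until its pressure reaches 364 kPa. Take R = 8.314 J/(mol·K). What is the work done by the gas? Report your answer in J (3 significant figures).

W ≈ -1200 J

Isothermal process: W = nRT ln(V₂/V₁) = nRT ln(P₁/P₂).
W = (0.628)(8.314)(543) × ln(238/364)
  = 2835 × ln(0.6538) = 2835 × -0.4249
W_by_gas = -1205 J.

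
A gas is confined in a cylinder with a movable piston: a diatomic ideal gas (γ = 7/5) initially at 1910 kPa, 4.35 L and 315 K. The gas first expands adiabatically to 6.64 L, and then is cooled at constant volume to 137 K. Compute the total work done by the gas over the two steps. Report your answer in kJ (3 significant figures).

Step 1 (adiabatic): W = (P₁V₁ − P₂V₂)/(γ−1) = (8308 − 7015)/0.4 = 3233 J.
Step 2 (isochoric): W = 0 (constant volume).
W_total = 3233 + 0 = 3233 J.

W_total ≈ 3.23 kJ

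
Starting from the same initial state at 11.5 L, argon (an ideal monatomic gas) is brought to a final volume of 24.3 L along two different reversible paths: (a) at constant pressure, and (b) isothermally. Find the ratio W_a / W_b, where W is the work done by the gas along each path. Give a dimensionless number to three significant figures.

W_a / W_b ≈ 1.49

Path (a) isobaric: W = P₁(V₂ − V₁) → W_a/(P₁V₁) = 1.113.
Path (b) isothermal: W = P₁V₁ ln(V₂/V₁) → W_b/(P₁V₁) = 0.7481.
W_a / W_b = 1.113 / 0.7481 = 1.488.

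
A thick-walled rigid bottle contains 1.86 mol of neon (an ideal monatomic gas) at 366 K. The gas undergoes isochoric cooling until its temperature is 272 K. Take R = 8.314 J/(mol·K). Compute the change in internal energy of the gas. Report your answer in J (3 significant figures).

ΔU ≈ -2180 J

Constant volume ⇒ W = 0, so Q = ΔU = nCᵥΔT with Cᵥ = 3R/2 = 12.47 J/(mol·K).
ΔU = (1.86)(12.47)(272 − 366) = -2180 J.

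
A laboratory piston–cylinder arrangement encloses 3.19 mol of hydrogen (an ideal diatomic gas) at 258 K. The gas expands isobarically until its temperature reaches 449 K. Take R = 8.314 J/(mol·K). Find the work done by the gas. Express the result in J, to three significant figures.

Isobaric: W = P ΔV = nR ΔT.
W = (3.19)(8.314)(449 − 258) = 5066 J.

W ≈ 5070 J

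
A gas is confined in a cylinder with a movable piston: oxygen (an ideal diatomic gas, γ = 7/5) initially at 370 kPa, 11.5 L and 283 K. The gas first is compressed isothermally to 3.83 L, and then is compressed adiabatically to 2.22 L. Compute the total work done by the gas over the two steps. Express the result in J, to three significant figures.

W_total ≈ -7270 J

Step 1 (isothermal): W = P₁V₁ ln(V₂/V₁) = (4255) ln(3.83/11.5) = -4678 J.
After step 1: P = 1111 kPa, V = 3.83 L, T = 283 K.
Step 2 (adiabatic): W = (P₁V₁ − P₂V₂)/(γ−1) = (4255 − 5292)/0.4 = -2593 J.
W_total = -4678 − 2593 = -7271 J.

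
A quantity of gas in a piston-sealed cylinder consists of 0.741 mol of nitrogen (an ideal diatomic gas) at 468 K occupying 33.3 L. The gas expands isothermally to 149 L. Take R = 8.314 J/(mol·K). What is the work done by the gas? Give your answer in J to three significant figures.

Isothermal: W = nRT ln(V₂/V₁).
W = (0.741)(8.314)(468) × ln(149/33.3)
  = 2883 × 1.498
W_by_gas = 4320 J.

W ≈ 4320 J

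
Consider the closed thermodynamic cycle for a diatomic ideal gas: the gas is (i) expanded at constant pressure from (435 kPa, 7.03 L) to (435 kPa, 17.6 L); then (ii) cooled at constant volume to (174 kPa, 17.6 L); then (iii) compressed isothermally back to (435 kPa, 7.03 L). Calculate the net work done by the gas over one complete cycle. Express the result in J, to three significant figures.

W_net ≈ 1790 J

Leg (i): W = PΔV = (435)(17.6 − 7.03) = 4598 J.
Leg (ii): W = 0.
Leg (iii): W = PᵢVᵢ ln(V_f/Vᵢ) = (3062) ln(7.03/17.6) = -2810 J.
W_net = 4598 − 2810 = 1788 J.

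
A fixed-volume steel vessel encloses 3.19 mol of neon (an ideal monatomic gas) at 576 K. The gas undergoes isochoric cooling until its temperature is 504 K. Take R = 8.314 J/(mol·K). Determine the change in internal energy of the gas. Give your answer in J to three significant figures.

Constant volume ⇒ W = 0, so Q = ΔU = nCᵥΔT with Cᵥ = 3R/2 = 12.47 J/(mol·K).
ΔU = (3.19)(12.47)(504 − 576) = -2864 J.

ΔU ≈ -2860 J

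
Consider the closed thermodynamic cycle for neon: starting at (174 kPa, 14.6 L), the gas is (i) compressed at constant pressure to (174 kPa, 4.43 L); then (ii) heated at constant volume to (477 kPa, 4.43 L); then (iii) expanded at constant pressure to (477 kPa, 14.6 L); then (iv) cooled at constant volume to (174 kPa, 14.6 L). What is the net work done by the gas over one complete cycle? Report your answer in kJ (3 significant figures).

Constant-volume legs do no work.
W(i) = (174)(4.43 − 14.6) = -1770 J; W(iii) = (477)(14.6 − 4.43) = 4851 J.
W_net = -1770 + 4851 = 3082 J (the clockwise enclosed area).

W_net ≈ 3.08 kJ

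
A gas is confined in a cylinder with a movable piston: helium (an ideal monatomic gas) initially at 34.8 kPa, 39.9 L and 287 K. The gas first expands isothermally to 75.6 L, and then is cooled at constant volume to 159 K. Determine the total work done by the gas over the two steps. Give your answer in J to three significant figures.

W_total ≈ 887 J

Step 1 (isothermal): W = P₁V₁ ln(V₂/V₁) = (1389) ln(75.6/39.9) = 887.4 J.
Step 2 (isochoric): W = 0 (constant volume).
W_total = 887.4 + 0 = 887.4 J.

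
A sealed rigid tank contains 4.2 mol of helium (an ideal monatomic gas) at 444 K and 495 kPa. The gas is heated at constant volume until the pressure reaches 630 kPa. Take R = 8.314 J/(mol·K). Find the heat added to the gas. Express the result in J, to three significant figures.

Q ≈ 6340 J

Constant volume ⇒ W = 0, so Q = ΔU = nCᵥΔT with Cᵥ = 3R/2 = 12.47 J/(mol·K).
At constant V, T₂/T₁ = P₂/P₁ ⇒ ΔT = T₁(P₂/P₁ − 1) = 444·(630/495 − 1) = 121.1 K.
ΔU = (4.2)(12.47)(121.1) = 6343 J.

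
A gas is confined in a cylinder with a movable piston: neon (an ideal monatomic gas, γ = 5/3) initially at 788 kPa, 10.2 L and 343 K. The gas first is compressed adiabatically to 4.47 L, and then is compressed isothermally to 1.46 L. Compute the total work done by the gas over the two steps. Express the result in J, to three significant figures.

W_total ≈ -24400 J

Step 1 (adiabatic): W = (P₁V₁ − P₂V₂)/(γ−1) = (8038 − 13931)/0.667 = -8840 J.
After step 1: P = 3117 kPa, V = 4.47 L, T = 594.5 K.
Step 2 (isothermal): W = P₁V₁ ln(V₂/V₁) = (13931) ln(1.46/4.47) = -15588 J.
W_total = -8840 − 15588 = -24429 J.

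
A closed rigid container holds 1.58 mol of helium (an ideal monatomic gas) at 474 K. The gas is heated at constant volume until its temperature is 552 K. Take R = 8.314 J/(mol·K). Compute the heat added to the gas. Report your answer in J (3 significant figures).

Constant volume ⇒ W = 0, so Q = ΔU = nCᵥΔT with Cᵥ = 3R/2 = 12.47 J/(mol·K).
ΔU = (1.58)(12.47)(552 − 474) = 1537 J.

Q ≈ 1540 J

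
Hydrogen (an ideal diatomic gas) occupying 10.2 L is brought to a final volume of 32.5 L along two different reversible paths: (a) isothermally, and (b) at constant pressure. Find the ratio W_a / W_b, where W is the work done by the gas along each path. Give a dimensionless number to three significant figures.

W_a / W_b ≈ 0.530

Path (a) isothermal: W = P₁V₁ ln(V₂/V₁) → W_a/(P₁V₁) = 1.159.
Path (b) isobaric: W = P₁(V₂ − V₁) → W_b/(P₁V₁) = 2.186.
W_a / W_b = 1.159 / 2.186 = 0.5301.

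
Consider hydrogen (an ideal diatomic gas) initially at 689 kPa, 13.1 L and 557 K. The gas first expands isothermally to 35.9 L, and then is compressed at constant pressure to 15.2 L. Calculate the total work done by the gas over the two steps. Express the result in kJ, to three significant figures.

Step 1 (isothermal): W = P₁V₁ ln(V₂/V₁) = (9026) ln(35.9/13.1) = 9099 J.
After step 1: P = 251.4 kPa, V = 35.9 L, T = 557 K.
Step 2 (isobaric): W = PΔV = (251.4 kPa)(15.2 − 35.9 L) = -5204 J.
W_total = 9099 − 5204 = 3895 J.

W_total ≈ 3.89 kJ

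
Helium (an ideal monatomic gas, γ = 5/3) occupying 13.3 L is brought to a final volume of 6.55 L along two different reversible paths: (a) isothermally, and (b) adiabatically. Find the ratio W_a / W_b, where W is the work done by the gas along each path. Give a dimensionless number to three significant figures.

W_a / W_b ≈ 0.782

Path (a) isothermal: W = P₁V₁ ln(V₂/V₁) → W_a/(P₁V₁) = -0.7083.
Path (b) adiabatic: W = P₁V₁(1 − (V₁/V₂)^(γ−1))/(γ−1) → W_b/(P₁V₁) = -0.9053.
W_a / W_b = -0.7083 / -0.9053 = 0.7824.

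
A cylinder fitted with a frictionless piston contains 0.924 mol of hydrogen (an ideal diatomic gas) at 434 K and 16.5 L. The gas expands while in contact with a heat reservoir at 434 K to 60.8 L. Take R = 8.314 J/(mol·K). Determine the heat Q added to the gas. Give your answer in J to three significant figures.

Q ≈ 4350 J

Isothermal ⇒ ΔU = 0, so Q = W = nRT ln(V₂/V₁).
Q = (0.924)(8.314)(434) ln(60.8/16.5) = 3334 × 1.304 = 4348 J.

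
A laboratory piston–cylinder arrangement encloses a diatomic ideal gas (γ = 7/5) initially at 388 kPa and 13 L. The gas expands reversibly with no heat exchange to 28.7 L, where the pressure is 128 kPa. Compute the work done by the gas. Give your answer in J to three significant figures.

W ≈ 3430 J

Adiabatic: W = (P₁V₁ − P₂V₂)/(γ − 1) with γ = 7/5.
P₁V₁ = 5044 J, P₂V₂ = 3674 J.
W = (5044 − 3674) / 0.4 = 3426 J.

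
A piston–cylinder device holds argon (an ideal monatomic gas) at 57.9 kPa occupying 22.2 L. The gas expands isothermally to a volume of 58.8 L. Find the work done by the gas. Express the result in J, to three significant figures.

Isothermal: W = nRT ln(V₂/V₁) = P₁V₁ ln(V₂/V₁).
P₁V₁ = (57.9 kPa)(22.2 L) = 1285 J.
W = 1285 × ln(58.8/22.2) = 1285 × 0.974
W_by_gas = 1252 J.

W ≈ 1250 J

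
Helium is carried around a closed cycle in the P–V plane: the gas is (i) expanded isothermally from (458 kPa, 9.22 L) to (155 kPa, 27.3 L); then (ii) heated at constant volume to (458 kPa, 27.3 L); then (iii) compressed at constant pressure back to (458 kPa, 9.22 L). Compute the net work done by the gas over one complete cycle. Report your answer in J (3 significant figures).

Leg (i): W = PᵢVᵢ ln(V_f/Vᵢ) = (4223) ln(27.3/9.22) = 4584 J.
Leg (ii): W = 0.
Leg (iii): W = PΔV = (458)(9.22 − 27.3) = -8281 J.
W_net = 4584 − 8281 = -3697 J.

W_net ≈ -3700 J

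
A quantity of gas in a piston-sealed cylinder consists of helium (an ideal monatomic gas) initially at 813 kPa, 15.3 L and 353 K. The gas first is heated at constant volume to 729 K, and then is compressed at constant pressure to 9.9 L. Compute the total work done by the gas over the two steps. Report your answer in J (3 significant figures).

W_total ≈ -9070 J

Step 1 (isochoric): W = 0 (constant volume).
After step 1: P = 1679 kPa (V unchanged).
Step 2 (isobaric): W = PΔV = (1679 kPa)(9.9 − 15.3 L) = -9066 J.
W_total = 0 − 9066 = -9066 J.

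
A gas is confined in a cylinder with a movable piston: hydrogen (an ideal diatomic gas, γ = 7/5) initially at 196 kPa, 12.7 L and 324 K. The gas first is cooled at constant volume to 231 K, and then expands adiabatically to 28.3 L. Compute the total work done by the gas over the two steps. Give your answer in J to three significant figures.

W_total ≈ 1220 J

Step 1 (isochoric): W = 0 (constant volume).
After step 1: P = 139.7 kPa (V unchanged).
Step 2 (adiabatic): W = (P₁V₁ − P₂V₂)/(γ−1) = (1775 − 1288)/0.4 = 1217 J.
W_total = 0 + 1217 = 1217 J.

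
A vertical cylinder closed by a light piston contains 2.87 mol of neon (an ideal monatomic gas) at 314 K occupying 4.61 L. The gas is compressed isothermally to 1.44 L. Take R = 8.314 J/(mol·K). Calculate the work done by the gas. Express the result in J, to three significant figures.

Isothermal: W = nRT ln(V₂/V₁).
W = (2.87)(8.314)(314) × ln(1.44/4.61)
  = 7492 × -1.164
W_by_gas = -8718 J.

W ≈ -8720 J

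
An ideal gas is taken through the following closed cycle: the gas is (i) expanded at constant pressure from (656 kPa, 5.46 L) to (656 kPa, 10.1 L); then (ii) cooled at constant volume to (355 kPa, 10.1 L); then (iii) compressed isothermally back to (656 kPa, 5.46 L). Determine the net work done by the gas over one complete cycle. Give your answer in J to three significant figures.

W_net ≈ 838 J

Leg (i): W = PΔV = (656)(10.1 − 5.46) = 3044 J.
Leg (ii): W = 0.
Leg (iii): W = PᵢVᵢ ln(V_f/Vᵢ) = (3586) ln(5.46/10.1) = -2205 J.
W_net = 3044 − 2205 = 838.4 J.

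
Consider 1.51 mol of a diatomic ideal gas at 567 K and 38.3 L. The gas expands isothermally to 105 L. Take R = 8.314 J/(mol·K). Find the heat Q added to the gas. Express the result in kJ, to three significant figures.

Isothermal ⇒ ΔU = 0, so Q = W = nRT ln(V₂/V₁).
Q = (1.51)(8.314)(567) ln(105/38.3) = 7118 × 1.009 = 7179 J.

Q ≈ 7.18 kJ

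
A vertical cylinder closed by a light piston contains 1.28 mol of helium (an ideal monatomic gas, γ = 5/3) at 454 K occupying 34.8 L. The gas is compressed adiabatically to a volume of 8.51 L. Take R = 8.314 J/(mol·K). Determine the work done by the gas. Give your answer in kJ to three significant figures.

W ≈ -11.3 kJ

Adiabatic: TV^(γ−1) = const with γ = 5/3.
T₂ = T₁ (V₁/V₂)^(γ−1) = 454 × (34.8/8.51)^0.667 = 454 × 2.557 = 1161 K.
W_by = nCᵥ(T₁ − T₂) = (1.28)(12.47)(454 − 1161) = -11285 J.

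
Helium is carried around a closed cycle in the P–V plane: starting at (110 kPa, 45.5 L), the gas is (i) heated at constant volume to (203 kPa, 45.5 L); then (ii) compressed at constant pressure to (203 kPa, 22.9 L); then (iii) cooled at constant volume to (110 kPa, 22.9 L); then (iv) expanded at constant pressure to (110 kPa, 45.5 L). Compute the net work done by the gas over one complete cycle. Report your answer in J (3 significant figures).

W_net ≈ -2100 J

Constant-volume legs do no work.
W(ii) = (203)(22.9 − 45.5) = -4588 J; W(iv) = (110)(45.5 − 22.9) = 2486 J.
W_net = -4588 + 2486 = -2102 J (the counter-clockwise enclosed area).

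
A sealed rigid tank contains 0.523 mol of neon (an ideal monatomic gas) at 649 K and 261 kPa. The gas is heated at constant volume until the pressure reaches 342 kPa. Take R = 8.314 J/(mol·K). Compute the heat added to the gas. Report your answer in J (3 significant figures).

Q ≈ 1310 J

Constant volume ⇒ W = 0, so Q = ΔU = nCᵥΔT with Cᵥ = 3R/2 = 12.47 J/(mol·K).
At constant V, T₂/T₁ = P₂/P₁ ⇒ ΔT = T₁(P₂/P₁ − 1) = 649·(342/261 − 1) = 201.4 K.
ΔU = (0.523)(12.47)(201.4) = 1314 J.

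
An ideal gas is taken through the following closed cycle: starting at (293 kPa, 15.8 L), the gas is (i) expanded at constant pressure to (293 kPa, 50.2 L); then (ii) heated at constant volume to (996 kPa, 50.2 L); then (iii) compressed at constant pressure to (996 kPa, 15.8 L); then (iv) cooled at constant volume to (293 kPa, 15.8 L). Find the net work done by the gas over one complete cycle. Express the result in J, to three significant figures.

Constant-volume legs do no work.
W(i) = (293)(50.2 − 15.8) = 10079 J; W(iii) = (996)(15.8 − 50.2) = -34262 J.
W_net = 10079 − 34262 = -24183 J (the counter-clockwise enclosed area).

W_net ≈ -24200 J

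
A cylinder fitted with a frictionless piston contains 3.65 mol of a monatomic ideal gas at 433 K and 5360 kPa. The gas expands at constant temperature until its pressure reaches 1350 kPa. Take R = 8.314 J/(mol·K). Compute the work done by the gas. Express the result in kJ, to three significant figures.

Isothermal process: W = nRT ln(V₂/V₁) = nRT ln(P₁/P₂).
W = (3.65)(8.314)(433) × ln(5360/1350)
  = 13140 × ln(3.97) = 13140 × 1.379
W_by_gas = 18118 J.

W ≈ 18.1 kJ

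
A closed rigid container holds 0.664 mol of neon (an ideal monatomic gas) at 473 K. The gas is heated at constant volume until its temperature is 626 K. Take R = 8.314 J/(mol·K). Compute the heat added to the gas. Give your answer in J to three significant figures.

Constant volume ⇒ W = 0, so Q = ΔU = nCᵥΔT with Cᵥ = 3R/2 = 12.47 J/(mol·K).
ΔU = (0.664)(12.47)(626 − 473) = 1267 J.

Q ≈ 1270 J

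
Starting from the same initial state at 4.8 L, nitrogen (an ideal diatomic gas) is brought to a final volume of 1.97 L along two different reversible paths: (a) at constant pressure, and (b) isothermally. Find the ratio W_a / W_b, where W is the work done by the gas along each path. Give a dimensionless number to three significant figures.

W_a / W_b ≈ 0.662

Path (a) isobaric: W = P₁(V₂ − V₁) → W_a/(P₁V₁) = -0.5896.
Path (b) isothermal: W = P₁V₁ ln(V₂/V₁) → W_b/(P₁V₁) = -0.8906.
W_a / W_b = -0.5896 / -0.8906 = 0.662.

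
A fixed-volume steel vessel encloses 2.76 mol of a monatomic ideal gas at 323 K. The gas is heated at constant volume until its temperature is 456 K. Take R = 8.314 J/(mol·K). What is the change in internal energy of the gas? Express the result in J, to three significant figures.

Constant volume ⇒ W = 0, so Q = ΔU = nCᵥΔT with Cᵥ = 3R/2 = 12.47 J/(mol·K).
ΔU = (2.76)(12.47)(456 − 323) = 4578 J.

ΔU ≈ 4580 J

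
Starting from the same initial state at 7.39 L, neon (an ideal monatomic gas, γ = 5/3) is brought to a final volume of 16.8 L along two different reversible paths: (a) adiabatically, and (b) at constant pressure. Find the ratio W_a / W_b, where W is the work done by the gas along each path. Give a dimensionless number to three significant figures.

W_a / W_b ≈ 0.497

Path (a) adiabatic: W = P₁V₁(1 − (V₁/V₂)^(γ−1))/(γ−1) → W_a/(P₁V₁) = 0.6324.
Path (b) isobaric: W = P₁(V₂ − V₁) → W_b/(P₁V₁) = 1.273.
W_a / W_b = 0.6324 / 1.273 = 0.4967.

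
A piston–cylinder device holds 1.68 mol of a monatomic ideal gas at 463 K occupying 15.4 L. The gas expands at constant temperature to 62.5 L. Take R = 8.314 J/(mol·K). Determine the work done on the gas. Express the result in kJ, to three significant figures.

Isothermal: W = nRT ln(V₂/V₁).
W = (1.68)(8.314)(463) × ln(62.5/15.4)
  = 6467 × 1.401
W_by_gas = 9059 J; work on gas = −W_by = -9059 J.

W ≈ -9.06 kJ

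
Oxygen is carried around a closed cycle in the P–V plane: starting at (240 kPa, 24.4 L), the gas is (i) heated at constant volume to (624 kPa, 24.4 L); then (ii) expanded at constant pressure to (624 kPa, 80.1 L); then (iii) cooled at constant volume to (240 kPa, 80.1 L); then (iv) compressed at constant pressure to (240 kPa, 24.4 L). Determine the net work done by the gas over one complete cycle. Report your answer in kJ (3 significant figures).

W_net ≈ 21.4 kJ

Constant-volume legs do no work.
W(ii) = (624)(80.1 − 24.4) = 34757 J; W(iv) = (240)(24.4 − 80.1) = -13368 J.
W_net = 34757 − 13368 = 21389 J (the clockwise enclosed area).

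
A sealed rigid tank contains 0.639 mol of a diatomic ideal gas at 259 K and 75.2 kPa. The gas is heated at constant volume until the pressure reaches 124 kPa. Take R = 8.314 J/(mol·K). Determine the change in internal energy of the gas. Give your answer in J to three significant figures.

Constant volume ⇒ W = 0, so Q = ΔU = nCᵥΔT with Cᵥ = 5R/2 = 20.79 J/(mol·K).
At constant V, T₂/T₁ = P₂/P₁ ⇒ ΔT = T₁(P₂/P₁ − 1) = 259·(124/75.2 − 1) = 168.1 K.
ΔU = (0.639)(20.79)(168.1) = 2232 J.

ΔU ≈ 2230 J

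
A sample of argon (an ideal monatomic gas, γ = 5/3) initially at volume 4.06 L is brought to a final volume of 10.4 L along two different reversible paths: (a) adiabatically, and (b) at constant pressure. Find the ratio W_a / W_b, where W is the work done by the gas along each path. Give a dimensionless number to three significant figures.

Path (a) adiabatic: W = P₁V₁(1 − (V₁/V₂)^(γ−1))/(γ−1) → W_a/(P₁V₁) = 0.6988.
Path (b) isobaric: W = P₁(V₂ − V₁) → W_b/(P₁V₁) = 1.562.
W_a / W_b = 0.6988 / 1.562 = 0.4475.

W_a / W_b ≈ 0.447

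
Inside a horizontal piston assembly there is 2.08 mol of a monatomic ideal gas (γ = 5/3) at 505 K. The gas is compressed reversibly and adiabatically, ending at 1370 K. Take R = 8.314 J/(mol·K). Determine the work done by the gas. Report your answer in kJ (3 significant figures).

Adiabatic ⇒ Q = 0, so W_by = −ΔU = nCᵥ(T₁ − T₂).
Cᵥ = 3R/2 = 12.47 J/(mol·K).
W = (2.08)(12.47)(505 − 1370) = -22438 J.

W ≈ -22.4 kJ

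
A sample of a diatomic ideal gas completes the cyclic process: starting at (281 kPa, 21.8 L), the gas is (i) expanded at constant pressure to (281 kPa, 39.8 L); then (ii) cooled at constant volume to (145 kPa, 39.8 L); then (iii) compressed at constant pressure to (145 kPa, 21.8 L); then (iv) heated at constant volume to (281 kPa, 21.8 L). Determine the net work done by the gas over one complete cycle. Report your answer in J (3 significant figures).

Constant-volume legs do no work.
W(i) = (281)(39.8 − 21.8) = 5058 J; W(iii) = (145)(21.8 − 39.8) = -2610 J.
W_net = 5058 − 2610 = 2448 J (the clockwise enclosed area).

W_net ≈ 2450 J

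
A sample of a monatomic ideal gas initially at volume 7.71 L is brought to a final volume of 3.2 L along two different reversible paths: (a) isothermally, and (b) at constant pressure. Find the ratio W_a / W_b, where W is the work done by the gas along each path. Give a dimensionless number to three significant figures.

Path (a) isothermal: W = P₁V₁ ln(V₂/V₁) → W_a/(P₁V₁) = -0.8794.
Path (b) isobaric: W = P₁(V₂ − V₁) → W_b/(P₁V₁) = -0.585.
W_a / W_b = -0.8794 / -0.585 = 1.503.

W_a / W_b ≈ 1.50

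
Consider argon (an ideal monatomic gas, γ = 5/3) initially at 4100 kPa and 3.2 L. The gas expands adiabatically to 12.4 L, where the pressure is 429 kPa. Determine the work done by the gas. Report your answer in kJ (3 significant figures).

Adiabatic: W = (P₁V₁ − P₂V₂)/(γ − 1) with γ = 5/3.
P₁V₁ = 13120 J, P₂V₂ = 5320 J.
W = (13120 − 5320) / 0.6667 = 11701 J.

W ≈ 11.7 kJ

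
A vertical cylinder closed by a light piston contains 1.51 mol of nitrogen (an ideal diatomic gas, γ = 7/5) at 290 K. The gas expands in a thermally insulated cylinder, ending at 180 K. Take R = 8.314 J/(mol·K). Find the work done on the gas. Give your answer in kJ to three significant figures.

W ≈ -3.45 kJ

Adiabatic ⇒ Q = 0, so W_by = −ΔU = nCᵥ(T₁ − T₂).
Cᵥ = 5R/2 = 20.79 J/(mol·K).
W = (1.51)(20.79)(290 − 180) = 3452 J.
Work on gas = −W_by = -3452 J.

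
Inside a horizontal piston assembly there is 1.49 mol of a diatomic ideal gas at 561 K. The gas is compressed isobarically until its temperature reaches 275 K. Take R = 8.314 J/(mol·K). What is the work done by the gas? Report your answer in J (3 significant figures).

Isobaric: W = P ΔV = nR ΔT.
W = (1.49)(8.314)(275 − 561) = -3543 J.

W ≈ -3540 J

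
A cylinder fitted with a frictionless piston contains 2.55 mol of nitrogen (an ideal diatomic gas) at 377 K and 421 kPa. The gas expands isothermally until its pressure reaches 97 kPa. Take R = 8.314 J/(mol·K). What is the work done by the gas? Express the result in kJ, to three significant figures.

W ≈ 11.7 kJ

Isothermal process: W = nRT ln(V₂/V₁) = nRT ln(P₁/P₂).
W = (2.55)(8.314)(377) × ln(421/97)
  = 7993 × ln(4.34) = 7993 × 1.468
W_by_gas = 11733 J.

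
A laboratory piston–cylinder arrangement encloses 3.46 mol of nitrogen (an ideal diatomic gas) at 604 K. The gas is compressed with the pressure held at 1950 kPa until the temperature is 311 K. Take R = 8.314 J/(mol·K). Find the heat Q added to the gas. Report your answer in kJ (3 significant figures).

Isobaric: W = nRΔT = (3.46)(8.314)(-293) = -8429 J.
ΔU = nCᵥΔT with Cᵥ = 5R/2: ΔU = (3.46)(20.79)(-293) = -21071 J.
Q = ΔU + W = -21071 − 8429 = -29500 J.

Q ≈ -29.5 kJ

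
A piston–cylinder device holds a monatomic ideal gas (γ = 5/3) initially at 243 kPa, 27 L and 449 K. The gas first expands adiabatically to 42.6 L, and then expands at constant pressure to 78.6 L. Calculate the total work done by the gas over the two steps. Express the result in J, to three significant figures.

W_total ≈ 6670 J

Step 1 (adiabatic): W = (P₁V₁ − P₂V₂)/(γ−1) = (6561 − 4841)/0.667 = 2580 J.
After step 1: P = 113.6 kPa, V = 42.6 L, T = 331.3 K.
Step 2 (isobaric): W = PΔV = (113.6 kPa)(78.6 − 42.6 L) = 4091 J.
W_total = 2580 + 4091 = 6671 J.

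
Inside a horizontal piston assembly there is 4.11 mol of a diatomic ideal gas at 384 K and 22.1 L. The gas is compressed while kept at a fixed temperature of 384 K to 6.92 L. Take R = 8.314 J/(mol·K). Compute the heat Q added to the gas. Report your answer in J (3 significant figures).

Q ≈ -15200 J

Isothermal ⇒ ΔU = 0, so Q = W = nRT ln(V₂/V₁).
Q = (4.11)(8.314)(384) ln(6.92/22.1) = 13121 × -1.161 = -15236 J.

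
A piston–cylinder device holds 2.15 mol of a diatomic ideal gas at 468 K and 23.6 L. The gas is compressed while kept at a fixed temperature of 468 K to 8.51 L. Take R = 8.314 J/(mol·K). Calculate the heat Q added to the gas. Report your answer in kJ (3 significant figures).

Q ≈ -8.53 kJ

Isothermal ⇒ ΔU = 0, so Q = W = nRT ln(V₂/V₁).
Q = (2.15)(8.314)(468) ln(8.51/23.6) = 8366 × -1.02 = -8533 J.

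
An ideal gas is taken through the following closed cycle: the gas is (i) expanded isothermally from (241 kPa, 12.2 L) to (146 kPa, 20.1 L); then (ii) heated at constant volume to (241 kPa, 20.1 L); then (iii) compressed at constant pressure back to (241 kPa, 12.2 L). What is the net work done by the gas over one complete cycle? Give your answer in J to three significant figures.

W_net ≈ -436 J

Leg (i): W = PᵢVᵢ ln(V_f/Vᵢ) = (2940) ln(20.1/12.2) = 1468 J.
Leg (ii): W = 0.
Leg (iii): W = PΔV = (241)(12.2 − 20.1) = -1904 J.
W_net = 1468 − 1904 = -435.9 J.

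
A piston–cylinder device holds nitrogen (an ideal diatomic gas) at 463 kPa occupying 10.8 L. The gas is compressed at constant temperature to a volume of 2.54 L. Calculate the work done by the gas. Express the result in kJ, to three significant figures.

Isothermal: W = nRT ln(V₂/V₁) = P₁V₁ ln(V₂/V₁).
P₁V₁ = (463 kPa)(10.8 L) = 5000 J.
W = 5000 × ln(2.54/10.8) = 5000 × -1.447
W_by_gas = -7237 J.

W ≈ -7.24 kJ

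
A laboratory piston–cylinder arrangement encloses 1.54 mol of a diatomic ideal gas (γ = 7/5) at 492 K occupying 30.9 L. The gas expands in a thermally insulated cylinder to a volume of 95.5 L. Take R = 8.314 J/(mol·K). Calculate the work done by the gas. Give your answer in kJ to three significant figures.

Adiabatic: TV^(γ−1) = const with γ = 7/5.
T₂ = T₁ (V₁/V₂)^(γ−1) = 492 × (30.9/95.5)^0.4 = 492 × 0.6368 = 313.3 K.
W_by = nCᵥ(T₁ − T₂) = (1.54)(20.79)(492 − 313.3) = 5720 J.

W ≈ 5.72 kJ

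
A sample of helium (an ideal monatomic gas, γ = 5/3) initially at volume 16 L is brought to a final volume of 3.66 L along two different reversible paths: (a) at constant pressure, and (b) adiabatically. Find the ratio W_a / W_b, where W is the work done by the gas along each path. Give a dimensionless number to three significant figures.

W_a / W_b ≈ 0.307

Path (a) isobaric: W = P₁(V₂ − V₁) → W_a/(P₁V₁) = -0.7712.
Path (b) adiabatic: W = P₁V₁(1 − (V₁/V₂)^(γ−1))/(γ−1) → W_b/(P₁V₁) = -2.51.
W_a / W_b = -0.7712 / -2.51 = 0.3072.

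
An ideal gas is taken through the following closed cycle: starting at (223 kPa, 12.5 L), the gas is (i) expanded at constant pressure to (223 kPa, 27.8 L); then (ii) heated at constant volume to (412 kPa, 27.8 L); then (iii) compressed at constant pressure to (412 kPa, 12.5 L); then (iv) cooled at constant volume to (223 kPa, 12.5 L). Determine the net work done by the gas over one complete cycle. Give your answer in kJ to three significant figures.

Constant-volume legs do no work.
W(i) = (223)(27.8 − 12.5) = 3412 J; W(iii) = (412)(12.5 − 27.8) = -6304 J.
W_net = 3412 − 6304 = -2892 J (the counter-clockwise enclosed area).

W_net ≈ -2.89 kJ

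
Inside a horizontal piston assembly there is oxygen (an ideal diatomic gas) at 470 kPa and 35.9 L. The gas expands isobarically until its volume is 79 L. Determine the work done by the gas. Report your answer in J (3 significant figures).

Isobaric: W = P ΔV.
W = (470 kPa)(79 − 35.9 L) = (470)(43.1) = 20257 J.

W ≈ 20300 J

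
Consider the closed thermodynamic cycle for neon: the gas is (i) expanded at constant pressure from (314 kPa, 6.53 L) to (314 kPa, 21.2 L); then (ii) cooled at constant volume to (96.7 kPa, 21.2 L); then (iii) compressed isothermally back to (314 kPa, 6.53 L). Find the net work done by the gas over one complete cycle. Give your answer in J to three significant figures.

Leg (i): W = PΔV = (314)(21.2 − 6.53) = 4606 J.
Leg (ii): W = 0.
Leg (iii): W = PᵢVᵢ ln(V_f/Vᵢ) = (2050) ln(6.53/21.2) = -2414 J.
W_net = 4606 − 2414 = 2192 J.

W_net ≈ 2190 J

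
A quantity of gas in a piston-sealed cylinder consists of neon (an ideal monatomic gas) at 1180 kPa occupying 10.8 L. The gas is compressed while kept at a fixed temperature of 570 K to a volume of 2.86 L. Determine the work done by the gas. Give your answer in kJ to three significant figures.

Isothermal: W = nRT ln(V₂/V₁) = P₁V₁ ln(V₂/V₁).
P₁V₁ = (1180 kPa)(10.8 L) = 12744 J.
W = 12744 × ln(2.86/10.8) = 12744 × -1.329
W_by_gas = -16933 J.

W ≈ -16.9 kJ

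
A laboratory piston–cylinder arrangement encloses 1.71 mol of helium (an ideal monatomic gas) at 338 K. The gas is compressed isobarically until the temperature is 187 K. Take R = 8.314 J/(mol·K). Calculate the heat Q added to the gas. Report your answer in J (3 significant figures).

Isobaric: W = nRΔT = (1.71)(8.314)(-151) = -2147 J.
ΔU = nCᵥΔT with Cᵥ = 3R/2: ΔU = (1.71)(12.47)(-151) = -3220 J.
Q = ΔU + W = -3220 − 2147 = -5367 J.

Q ≈ -5370 J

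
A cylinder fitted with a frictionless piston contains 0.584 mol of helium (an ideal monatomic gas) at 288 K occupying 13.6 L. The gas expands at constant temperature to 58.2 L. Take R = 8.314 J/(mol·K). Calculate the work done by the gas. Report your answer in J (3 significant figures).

Isothermal: W = nRT ln(V₂/V₁).
W = (0.584)(8.314)(288) × ln(58.2/13.6)
  = 1398 × 1.454
W_by_gas = 2033 J.

W ≈ 2030 J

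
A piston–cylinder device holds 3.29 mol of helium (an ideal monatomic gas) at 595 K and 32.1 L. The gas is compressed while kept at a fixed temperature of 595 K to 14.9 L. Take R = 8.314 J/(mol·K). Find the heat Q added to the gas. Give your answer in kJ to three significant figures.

Isothermal ⇒ ΔU = 0, so Q = W = nRT ln(V₂/V₁).
Q = (3.29)(8.314)(595) ln(14.9/32.1) = 16275 × -0.7675 = -12491 J.

Q ≈ -12.5 kJ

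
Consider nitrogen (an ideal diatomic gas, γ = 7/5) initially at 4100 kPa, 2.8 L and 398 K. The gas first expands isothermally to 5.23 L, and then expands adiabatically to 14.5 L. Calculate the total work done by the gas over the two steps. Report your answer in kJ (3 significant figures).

Step 1 (isothermal): W = P₁V₁ ln(V₂/V₁) = (11480) ln(5.23/2.8) = 7173 J.
After step 1: P = 2195 kPa, V = 5.23 L, T = 398 K.
Step 2 (adiabatic): W = (P₁V₁ − P₂V₂)/(γ−1) = (11480 − 7635)/0.4 = 9613 J.
W_total = 7173 + 9613 = 16786 J.

W_total ≈ 16.8 kJ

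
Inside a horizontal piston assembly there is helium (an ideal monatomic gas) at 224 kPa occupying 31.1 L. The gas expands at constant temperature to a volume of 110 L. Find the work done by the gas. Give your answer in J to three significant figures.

W ≈ 8800 J

Isothermal: W = nRT ln(V₂/V₁) = P₁V₁ ln(V₂/V₁).
P₁V₁ = (224 kPa)(31.1 L) = 6966 J.
W = 6966 × ln(110/31.1) = 6966 × 1.263
W_by_gas = 8800 J.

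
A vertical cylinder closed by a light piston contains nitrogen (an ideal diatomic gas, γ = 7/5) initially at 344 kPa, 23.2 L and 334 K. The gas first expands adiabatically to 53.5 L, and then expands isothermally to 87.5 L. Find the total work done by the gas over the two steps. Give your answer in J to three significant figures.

W_total ≈ 8480 J

Step 1 (adiabatic): W = (P₁V₁ − P₂V₂)/(γ−1) = (7981 − 5713)/0.4 = 5668 J.
After step 1: P = 106.8 kPa, V = 53.5 L, T = 239.1 K.
Step 2 (isothermal): W = P₁V₁ ln(V₂/V₁) = (5713) ln(87.5/53.5) = 2811 J.
W_total = 5668 + 2811 = 8479 J.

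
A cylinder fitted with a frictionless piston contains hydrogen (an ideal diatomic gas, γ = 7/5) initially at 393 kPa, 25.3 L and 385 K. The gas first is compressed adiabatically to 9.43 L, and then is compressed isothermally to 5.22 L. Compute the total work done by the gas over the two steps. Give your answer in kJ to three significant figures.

Step 1 (adiabatic): W = (P₁V₁ − P₂V₂)/(γ−1) = (9943 − 14756)/0.4 = -12032 J.
After step 1: P = 1565 kPa, V = 9.43 L, T = 571.4 K.
Step 2 (isothermal): W = P₁V₁ ln(V₂/V₁) = (14756) ln(5.22/9.43) = -8726 J.
W_total = -12032 − 8726 = -20758 J.

W_total ≈ -20.8 kJ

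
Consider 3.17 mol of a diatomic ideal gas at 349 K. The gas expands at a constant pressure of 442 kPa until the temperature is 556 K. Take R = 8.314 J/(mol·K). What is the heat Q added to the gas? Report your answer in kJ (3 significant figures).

Q ≈ 19.1 kJ

Isobaric: W = nRΔT = (3.17)(8.314)(207) = 5456 J.
ΔU = nCᵥΔT with Cᵥ = 5R/2: ΔU = (3.17)(20.79)(207) = 13639 J.
Q = ΔU + W = 13639 + 5456 = 19094 J.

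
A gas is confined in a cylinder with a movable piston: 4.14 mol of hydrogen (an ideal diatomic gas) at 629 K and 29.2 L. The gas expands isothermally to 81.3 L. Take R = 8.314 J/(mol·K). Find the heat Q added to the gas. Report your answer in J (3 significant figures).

Isothermal ⇒ ΔU = 0, so Q = W = nRT ln(V₂/V₁).
Q = (4.14)(8.314)(629) ln(81.3/29.2) = 21650 × 1.024 = 22169 J.

Q ≈ 22200 J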